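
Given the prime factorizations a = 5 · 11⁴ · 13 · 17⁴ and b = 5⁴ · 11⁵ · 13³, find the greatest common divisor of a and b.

min exponent per shared prime: 5 · 11⁴ · 13 = 951665

951665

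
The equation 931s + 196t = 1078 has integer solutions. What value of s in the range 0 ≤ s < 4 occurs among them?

Reduce mod 196: 931s ≡ 1078 (mod 196). With g = gcd(931, 196) = 49 dividing 1078, divide through: 19s ≡ 22 (mod 4).
Since gcd(19, 4) = 1, s ≡ 22·(19)⁻¹ ≡ 2 (mod 4). Smallest non-negative: 2.

2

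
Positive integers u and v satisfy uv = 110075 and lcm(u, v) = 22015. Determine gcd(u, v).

5

From gcd × lcm = uv: gcd = 110075 / 22015 = 5.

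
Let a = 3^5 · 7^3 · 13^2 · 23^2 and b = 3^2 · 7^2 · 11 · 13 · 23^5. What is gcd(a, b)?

min exponent per shared prime: 3^2 · 7^2 · 13 · 23^2 = 3032757

3032757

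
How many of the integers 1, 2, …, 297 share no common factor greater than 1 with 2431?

2431 = 11·13·17. Inclusion–exclusion on these primes:
297 − ⌊297/11⌋ − ⌊297/13⌋ − ⌊297/17⌋ + ⌊297/143⌋ + ⌊297/187⌋ + ⌊297/221⌋ − ⌊297/2431⌋ = 235

235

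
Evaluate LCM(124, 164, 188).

lcm(124, 164) = 124·164/gcd = 20336/4 = 5084
lcm(5084, 188) = 5084·188/gcd = 955792/4 = 238948

238948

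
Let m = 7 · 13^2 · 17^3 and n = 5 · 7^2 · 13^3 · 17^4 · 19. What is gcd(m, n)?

min exponent per shared prime: 7 · 13^2 · 17^3 = 5812079

5812079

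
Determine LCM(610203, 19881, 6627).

4043815281

610203 = 3 · 11² · 41²; 19881 = 3² · 47²; 6627 = 3 · 47²
lcm takes max exponent of each prime: 3² · 11² · 41² · 47² = 4043815281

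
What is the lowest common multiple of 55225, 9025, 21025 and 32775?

1156879200525

lcm(55225, 9025) = 55225·9025/gcd = 498405625/25 = 19936225
lcm(19936225, 21025) = 19936225·21025/gcd = 419159130625/25 = 16766365225
lcm(16766365225, 32775) = 16766365225·32775/gcd = 549517620249375/475 = 1156879200525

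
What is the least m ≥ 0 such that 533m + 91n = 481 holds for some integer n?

5

gcd(533, 91) = 13 (Euclid: 533 = 5·91 + 78; 91 = 1·78 + 13; 78 = 6·13 + 0), and 13 | 481.
Extended Euclid: 533·(-1) + 91·(6) = 13. Scale by 37: m₀ = -37.
General solution m = m₀ + 7t; reducing mod 7 gives m = 5 (and n = -24).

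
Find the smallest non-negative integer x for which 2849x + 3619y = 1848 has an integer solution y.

gcd(2849, 3619) = 77 (Euclid: 3619 = 1·2849 + 770; 2849 = 3·770 + 539; 770 = 1·539 + 231; 539 = 2·231 + 77; 231 = 3·77 + 0), and 77 | 1848.
Extended Euclid: 2849·(14) + 3619·(-11) = 77. Scale by 24: x₀ = 336.
General solution x = x₀ + 47t; reducing mod 47 gives x = 7 (and y = -5).

7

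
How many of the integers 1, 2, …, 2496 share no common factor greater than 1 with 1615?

1781

Prime factors of 1615: 5, 17, 19. Count integers ≤ 2496 divisible by none of them.
By inclusion–exclusion: 2496 − ⌊2496/5⌋ − ⌊2496/17⌋ − ⌊2496/19⌋ + ⌊2496/85⌋ + ⌊2496/95⌋ + ⌊2496/323⌋ − ⌊2496/1615⌋ = 1781.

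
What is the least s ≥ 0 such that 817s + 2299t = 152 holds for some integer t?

Reduce mod 2299: 817s ≡ 152 (mod 2299). With g = gcd(817, 2299) = 19 dividing 152, divide through: 43s ≡ 8 (mod 121).
Since gcd(43, 121) = 1, s ≡ 8·(43)⁻¹ ≡ 3 (mod 121). Smallest non-negative: 3.

3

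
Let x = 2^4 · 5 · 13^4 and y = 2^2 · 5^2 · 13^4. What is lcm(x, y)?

11424400

max exponent per prime: 2^4 · 5^2 · 13^4 = 11424400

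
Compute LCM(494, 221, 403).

260338

494 = 2 · 13 · 19; 221 = 13 · 17; 403 = 13 · 31
lcm takes max exponent of each prime: 2 · 13 · 17 · 19 · 31 = 260338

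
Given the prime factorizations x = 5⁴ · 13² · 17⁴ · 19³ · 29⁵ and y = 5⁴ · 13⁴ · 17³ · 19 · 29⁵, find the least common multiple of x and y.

209749002644651163419375

max exponent per prime: 5⁴ · 13⁴ · 17⁴ · 19³ · 29⁵ = 209749002644651163419375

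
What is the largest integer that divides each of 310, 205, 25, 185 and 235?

5

gcd(310, 205): 310 = 1·205 + 105; 205 = 1·105 + 100; 105 = 1·100 + 5; 100 = 20·5 + 0 → 5
gcd(5, 25): 25 = 5·5 + 0 → 5
gcd(5, 185): 185 = 37·5 + 0 → 5
gcd(5, 235): 235 = 47·5 + 0 → 5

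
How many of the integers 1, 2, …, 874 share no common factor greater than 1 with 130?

Prime factors of 130: 2, 5, 13. Count integers ≤ 874 divisible by none of them.
By inclusion–exclusion: 874 − ⌊874/2⌋ − ⌊874/5⌋ − ⌊874/13⌋ + ⌊874/10⌋ + ⌊874/26⌋ + ⌊874/65⌋ − ⌊874/130⌋ = 323.

323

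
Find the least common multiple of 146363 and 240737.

719081419

gcd first: 240737 = 1·146363 + 94374; 146363 = 1·94374 + 51989; 94374 = 1·51989 + 42385; 51989 = 1·42385 + 9604; 42385 = 4·9604 + 3969; 9604 = 2·3969 + 1666; 3969 = 2·1666 + 637; 1666 = 2·637 + 392; 637 = 1·392 + 245; 392 = 1·245 + 147; 245 = 1·147 + 98; 147 = 1·98 + 49; 98 = 2·49 + 0 → gcd = 49
lcm = 146363·240737/gcd = 35234989531/49 = 719081419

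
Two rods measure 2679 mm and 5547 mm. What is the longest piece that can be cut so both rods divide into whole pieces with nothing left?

Euclid: 5547 = 2·2679 + 189; 2679 = 14·189 + 33; 189 = 5·33 + 24; 33 = 1·24 + 9; 24 = 2·9 + 6; 9 = 1·6 + 3; 6 = 2·3 + 0. Last nonzero remainder: 3.

3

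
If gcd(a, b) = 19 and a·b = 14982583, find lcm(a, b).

788557

gcd·lcm = product, so lcm = 14982583/19 = 788557.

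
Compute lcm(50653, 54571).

2764184863

gcd first: 54571 = 1·50653 + 3918; 50653 = 12·3918 + 3637; 3918 = 1·3637 + 281; 3637 = 12·281 + 265; 281 = 1·265 + 16; 265 = 16·16 + 9; 16 = 1·9 + 7; 9 = 1·7 + 2; 7 = 3·2 + 1; 2 = 2·1 + 0 → gcd = 1
lcm = 50653·54571/gcd = 2764184863/1 = 2764184863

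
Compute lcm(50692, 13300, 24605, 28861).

50692 = 2² · 19 · 23 · 29; 13300 = 2² · 5² · 7 · 19; 24605 = 5 · 7 · 19 · 37; 28861 = 7² · 19 · 31
lcm takes max exponent of each prime: 2² · 5² · 7² · 19 · 23 · 29 · 31 · 37 = 71226061900

71226061900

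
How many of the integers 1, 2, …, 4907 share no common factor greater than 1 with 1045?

Prime factors of 1045: 5, 11, 19. Count integers ≤ 4907 divisible by none of them.
By inclusion–exclusion: 4907 − ⌊4907/5⌋ − ⌊4907/11⌋ − ⌊4907/19⌋ + ⌊4907/55⌋ + ⌊4907/95⌋ + ⌊4907/209⌋ − ⌊4907/1045⌋ = 3381.

3381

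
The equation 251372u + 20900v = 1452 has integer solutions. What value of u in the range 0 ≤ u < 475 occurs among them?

441

Euclid: 251372 = 12·20900 + 572; 20900 = 36·572 + 308; 572 = 1·308 + 264; 308 = 1·264 + 44; 264 = 6·44 + 0 → gcd = 44; 1452 = 44·33.
Back-substitution yields 251372·(-73) + 20900·(878) = 44, so one solution is u = -73·33 = -2409, v = 878·33 = 28974.
Solutions in u differ by 20900/44 = 475; the one in [0, 475) is -2409 mod 475 = 441.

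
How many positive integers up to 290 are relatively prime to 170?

109

170 = 2·5·17. Inclusion–exclusion on these primes:
290 − ⌊290/2⌋ − ⌊290/5⌋ − ⌊290/17⌋ + ⌊290/10⌋ + ⌊290/34⌋ + ⌊290/85⌋ − ⌊290/170⌋ = 109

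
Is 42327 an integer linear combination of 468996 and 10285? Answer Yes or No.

No

By Bézout, 468996u − 10285v = 42327 has integer solutions iff gcd(468996, 10285) | 42327.
Euclid: 468996 = 45·10285 + 6171; 10285 = 1·6171 + 4114; 6171 = 1·4114 + 2057; 4114 = 2·2057 + 0. gcd = 2057; 42327 mod 2057 = 1187. No.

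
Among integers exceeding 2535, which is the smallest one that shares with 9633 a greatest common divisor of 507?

Multiples of 507 above 2535: 507·6, 507·7, … . Need the cofactor coprime to 9633/507 = 19.
Checking s = 6, 7, … the first with gcd(s, 19) = 1 is s = 6, giving 3042.

3042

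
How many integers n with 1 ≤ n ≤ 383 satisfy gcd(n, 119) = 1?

310

Prime factors of 119: 7, 17. Count integers ≤ 383 divisible by none of them.
By inclusion–exclusion: 383 − ⌊383/7⌋ − ⌊383/17⌋ + ⌊383/119⌋ = 310.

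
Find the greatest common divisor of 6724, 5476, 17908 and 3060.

gcd(6724, 5476): 6724 = 1·5476 + 1248; 5476 = 4·1248 + 484; 1248 = 2·484 + 280; 484 = 1·280 + 204; 280 = 1·204 + 76; 204 = 2·76 + 52; 76 = 1·52 + 24; 52 = 2·24 + 4; 24 = 6·4 + 0 → 4
gcd(4, 17908): 17908 = 4477·4 + 0 → 4
gcd(4, 3060): 3060 = 765·4 + 0 → 4

4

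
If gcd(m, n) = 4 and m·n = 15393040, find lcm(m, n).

3848260

Since gcd(m,n)·lcm(m,n) = mn, lcm = 15393040/4 = 3848260.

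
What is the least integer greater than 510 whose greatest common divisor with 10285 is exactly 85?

gcd(m, 10285) = 85 forces 85 | m; write m = 85s. Then gcd(85s, 85·121) = 85·gcd(s, 121), so need gcd(s, 121) = 1.
85s > 510 gives s ≥ 7. The least s ≥ 7 coprime to 121 is 7, so m = 85·7 = 595.

595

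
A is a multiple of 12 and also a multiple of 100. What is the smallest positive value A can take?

12 = 2² · 3; 100 = 2² · 5²
max exponents: 2² · 3 · 5² = 300

300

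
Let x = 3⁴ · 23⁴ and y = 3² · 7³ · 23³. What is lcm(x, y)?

max exponent per prime: 3⁴ · 7³ · 23⁴ = 7774822503

7774822503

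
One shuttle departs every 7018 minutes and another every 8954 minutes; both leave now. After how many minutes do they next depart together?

gcd first: 8954 = 1·7018 + 1936; 7018 = 3·1936 + 1210; 1936 = 1·1210 + 726; 1210 = 1·726 + 484; 726 = 1·484 + 242; 484 = 2·242 + 0 → gcd = 242
lcm = 7018·8954/gcd = 62839172/242 = 259666

259666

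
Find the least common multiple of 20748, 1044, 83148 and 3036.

243412693524

20748 = 2² · 3 · 7 · 13 · 19; 1044 = 2² · 3² · 29; 83148 = 2² · 3 · 13² · 41; 3036 = 2² · 3 · 11 · 23
lcm takes max exponent of each prime: 2² · 3² · 7 · 11 · 13² · 19 · 23 · 29 · 41 = 243412693524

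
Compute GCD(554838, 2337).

Euclid: 554838 = 237·2337 + 969; 2337 = 2·969 + 399; 969 = 2·399 + 171; 399 = 2·171 + 57; 171 = 3·57 + 0. Last nonzero remainder: 57.

57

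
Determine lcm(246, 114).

4674

246 = 2 · 3 · 41; 114 = 2 · 3 · 19
max exponents: 2 · 3 · 19 · 41 = 4674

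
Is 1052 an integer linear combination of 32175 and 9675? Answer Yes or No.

No

By Bézout, 32175m + 9675n = 1052 has integer solutions iff gcd(32175, 9675) | 1052.
Euclid: 32175 = 3·9675 + 3150; 9675 = 3·3150 + 225; 3150 = 14·225 + 0. gcd = 225; 1052 mod 225 = 152. No.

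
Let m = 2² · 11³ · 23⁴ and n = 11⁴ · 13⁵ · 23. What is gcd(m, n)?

min exponent per shared prime: 11³ · 23 = 30613

30613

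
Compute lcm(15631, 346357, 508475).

15631 = 7² · 11 · 29; 346357 = 11 · 23 · 37²; 508475 = 5² · 11 · 43²
lcm takes max exponent of each prime: 5² · 7² · 11 · 23 · 29 · 37² · 43² = 22750710653825

22750710653825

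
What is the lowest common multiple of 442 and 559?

gcd first: 559 = 1·442 + 117; 442 = 3·117 + 91; 117 = 1·91 + 26; 91 = 3·26 + 13; 26 = 2·13 + 0 → gcd = 13
lcm = 442·559/gcd = 247078/13 = 19006

19006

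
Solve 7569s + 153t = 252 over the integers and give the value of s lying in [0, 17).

12

Euclid: 7569 = 49·153 + 72; 153 = 2·72 + 9; 72 = 8·9 + 0 → gcd = 9; 252 = 9·28.
Back-substitution yields 7569·(-2) + 153·(99) = 9, so one solution is s = -2·28 = -56, t = 99·28 = 2772.
Solutions in s differ by 153/9 = 17; the one in [0, 17) is -56 mod 17 = 12.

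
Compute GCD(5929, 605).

Euclid: 5929 = 9·605 + 484; 605 = 1·484 + 121; 484 = 4·121 + 0. Last nonzero remainder: 121.

121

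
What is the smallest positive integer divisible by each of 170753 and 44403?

21002619

gcd first: 170753 = 3·44403 + 37544; 44403 = 1·37544 + 6859; 37544 = 5·6859 + 3249; 6859 = 2·3249 + 361; 3249 = 9·361 + 0 → gcd = 361
lcm = 170753·44403/gcd = 7581945459/361 = 21002619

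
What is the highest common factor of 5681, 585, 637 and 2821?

gcd(5681, 585): 5681 = 9·585 + 416; 585 = 1·416 + 169; 416 = 2·169 + 78; 169 = 2·78 + 13; 78 = 6·13 + 0 → 13
gcd(13, 637): 637 = 49·13 + 0 → 13
gcd(13, 2821): 2821 = 217·13 + 0 → 13

13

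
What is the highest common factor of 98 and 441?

98 = 2 · 7²
441 = 3² · 7²
Common: 7² = 49

49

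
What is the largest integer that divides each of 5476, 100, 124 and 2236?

4

gcd(5476, 100): 5476 = 54·100 + 76; 100 = 1·76 + 24; 76 = 3·24 + 4; 24 = 6·4 + 0 → 4
gcd(4, 124): 124 = 31·4 + 0 → 4
gcd(4, 2236): 2236 = 559·4 + 0 → 4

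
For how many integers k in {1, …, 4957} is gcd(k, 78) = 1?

1526

Prime factors of 78: 2, 3, 13. Count integers ≤ 4957 divisible by none of them.
By inclusion–exclusion: 4957 − ⌊4957/2⌋ − ⌊4957/3⌋ − ⌊4957/13⌋ + ⌊4957/6⌋ + ⌊4957/26⌋ + ⌊4957/39⌋ − ⌊4957/78⌋ = 1526.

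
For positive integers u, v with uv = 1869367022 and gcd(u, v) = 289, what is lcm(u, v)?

6468398

For any two positive integers, gcd × lcm equals their product. Hence lcm = 1869367022 / 289 = 6468398.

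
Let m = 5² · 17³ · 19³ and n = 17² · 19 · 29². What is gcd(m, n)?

5491

min exponent per shared prime: 17² · 19 = 5491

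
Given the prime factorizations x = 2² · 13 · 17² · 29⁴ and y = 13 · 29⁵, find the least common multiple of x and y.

308241547172

max exponent per prime: 2² · 13 · 17² · 29⁵ = 308241547172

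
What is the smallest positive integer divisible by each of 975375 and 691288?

2333097000

975375 = 3³ · 5³ · 17²; 691288 = 2³ · 13 · 17² · 23
max exponents: 2³ · 3³ · 5³ · 13 · 17² · 23 = 2333097000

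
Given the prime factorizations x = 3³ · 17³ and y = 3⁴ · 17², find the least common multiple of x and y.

397953

max exponent per prime: 3⁴ · 17³ = 397953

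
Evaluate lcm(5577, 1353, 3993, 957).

lcm(5577, 1353) = 5577·1353/gcd = 7545681/33 = 228657
lcm(228657, 3993) = 228657·3993/gcd = 913027401/33 = 27667497
lcm(27667497, 957) = 27667497·957/gcd = 26477794629/33 = 802357413

802357413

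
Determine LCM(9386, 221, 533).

9386 = 2 · 13 · 19²; 221 = 13 · 17; 533 = 13 · 41
lcm takes max exponent of each prime: 2 · 13 · 17 · 19² · 41 = 6542042

6542042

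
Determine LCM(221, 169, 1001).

221 = 13 · 17; 169 = 13²; 1001 = 7 · 11 · 13
lcm takes max exponent of each prime: 7 · 11 · 13² · 17 = 221221

221221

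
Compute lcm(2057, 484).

gcd first: 2057 = 4·484 + 121; 484 = 4·121 + 0 → gcd = 121
lcm = 2057·484/gcd = 995588/121 = 8228

8228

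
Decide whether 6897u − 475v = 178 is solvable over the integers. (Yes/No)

gcd(6897, 475): 6897 = 14·475 + 247; 475 = 1·247 + 228; 247 = 1·228 + 19; 228 = 12·19 + 0 → 19
19 does not divide 178, so a solution does not exist.

No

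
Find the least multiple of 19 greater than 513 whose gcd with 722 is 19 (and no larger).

722 = 19·38. Any k with gcd(k, 722) = 19 is a multiple of 19, say 19s, with s coprime to 38.
Need s > 513/19, so s ≥ 28. First s ≥ 28 with gcd(s, 38) = 1 is s = 29. Thus k = 19·29 = 551.

551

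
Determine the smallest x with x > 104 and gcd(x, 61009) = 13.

117

gcd(x, 61009) = 13 forces 13 | x; write x = 13s. Then gcd(13s, 13·4693) = 13·gcd(s, 4693), so need gcd(s, 4693) = 1.
13s > 104 gives s ≥ 9. The least s ≥ 9 coprime to 4693 is 9, so x = 13·9 = 117.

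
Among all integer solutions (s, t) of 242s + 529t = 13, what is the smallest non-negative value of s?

Reduce mod 529: 242s ≡ 13 (mod 529). With g = gcd(242, 529) = 1 dividing 13, divide through: 242s ≡ 13 (mod 529).
Since gcd(242, 529) = 1, s ≡ 13·(242)⁻¹ ≡ 164 (mod 529). Smallest non-negative: 164.

164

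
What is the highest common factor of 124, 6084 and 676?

gcd(124, 6084): 6084 = 49·124 + 8; 124 = 15·8 + 4; 8 = 2·4 + 0 → 4
gcd(4, 676): 676 = 169·4 + 0 → 4

4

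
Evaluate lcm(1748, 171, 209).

lcm(1748, 171) = 1748·171/gcd = 298908/19 = 15732
lcm(15732, 209) = 15732·209/gcd = 3287988/19 = 173052

173052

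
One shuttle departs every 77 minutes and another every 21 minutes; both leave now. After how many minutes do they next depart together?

77 = 7 · 11; 21 = 3 · 7
max exponents: 3 · 7 · 11 = 231

231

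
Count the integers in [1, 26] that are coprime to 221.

23

221 = 13·17. Inclusion–exclusion on these primes:
26 − ⌊26/13⌋ − ⌊26/17⌋ + ⌊26/221⌋ = 23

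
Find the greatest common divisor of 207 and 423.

207 = 3² · 23
423 = 3² · 47
Common: 3² = 9

9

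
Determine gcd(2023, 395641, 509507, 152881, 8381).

289

2023 = 7 · 17²; 395641 = 17² · 37²; 509507 = 17² · 41 · 43; 152881 = 17² · 23²; 8381 = 17² · 29
gcd takes min exponent of each prime: 17² = 289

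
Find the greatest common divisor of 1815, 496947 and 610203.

gcd(1815, 496947): 496947 = 273·1815 + 1452; 1815 = 1·1452 + 363; 1452 = 4·363 + 0 → 363
gcd(363, 610203): 610203 = 1681·363 + 0 → 363

363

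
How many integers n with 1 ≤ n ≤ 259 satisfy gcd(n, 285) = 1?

132

285 = 3·5·19. Inclusion–exclusion on these primes:
259 − ⌊259/3⌋ − ⌊259/5⌋ − ⌊259/19⌋ + ⌊259/15⌋ + ⌊259/57⌋ + ⌊259/95⌋ − ⌊259/285⌋ = 132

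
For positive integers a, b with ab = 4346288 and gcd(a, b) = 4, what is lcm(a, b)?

1086572

For any two positive integers, gcd × lcm equals their product. Hence lcm = 4346288 / 4 = 1086572.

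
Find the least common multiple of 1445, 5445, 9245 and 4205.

2446969937445

lcm(1445, 5445) = 1445·5445/gcd = 7868025/5 = 1573605
lcm(1573605, 9245) = 1573605·9245/gcd = 14547978225/5 = 2909595645
lcm(2909595645, 4205) = 2909595645·4205/gcd = 12234849687225/5 = 2446969937445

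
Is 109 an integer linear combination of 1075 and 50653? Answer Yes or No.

By Bézout, 1075p + 50653q = 109 has integer solutions iff gcd(1075, 50653) | 109.
Euclid: 50653 = 47·1075 + 128; 1075 = 8·128 + 51; 128 = 2·51 + 26; 51 = 1·26 + 25; 26 = 1·25 + 1; 25 = 25·1 + 0. gcd = 1; 109 mod 1 = 0. Yes.

Yes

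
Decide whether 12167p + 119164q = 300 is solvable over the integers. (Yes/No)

Yes

By Bézout, 12167p + 119164q = 300 has integer solutions iff gcd(12167, 119164) | 300.
Euclid: 119164 = 9·12167 + 9661; 12167 = 1·9661 + 2506; 9661 = 3·2506 + 2143; 2506 = 1·2143 + 363; 2143 = 5·363 + 328; 363 = 1·328 + 35; 328 = 9·35 + 13; 35 = 2·13 + 9; 13 = 1·9 + 4; 9 = 2·4 + 1; 4 = 4·1 + 0. gcd = 1; 300 mod 1 = 0. Yes.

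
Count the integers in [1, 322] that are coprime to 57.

204

57 = 3·19. Inclusion–exclusion on these primes:
322 − ⌊322/3⌋ − ⌊322/19⌋ + ⌊322/57⌋ = 204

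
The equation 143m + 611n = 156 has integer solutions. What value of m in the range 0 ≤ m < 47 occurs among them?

Euclid: 611 = 4·143 + 39; 143 = 3·39 + 26; 39 = 1·26 + 13; 26 = 2·13 + 0 → gcd = 13; 156 = 13·12.
Back-substitution yields 143·(-17) + 611·(4) = 13, so one solution is m = -17·12 = -204, n = 4·12 = 48.
Solutions in m differ by 611/13 = 47; the one in [0, 47) is -204 mod 47 = 31.

31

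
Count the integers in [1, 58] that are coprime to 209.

209 = 11·19. Inclusion–exclusion on these primes:
58 − ⌊58/11⌋ − ⌊58/19⌋ + ⌊58/209⌋ = 50

50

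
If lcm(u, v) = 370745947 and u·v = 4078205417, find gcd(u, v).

11

From gcd × lcm = uv: gcd = 4078205417 / 370745947 = 11.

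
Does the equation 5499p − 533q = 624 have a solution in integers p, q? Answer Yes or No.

gcd(5499, 533): 5499 = 10·533 + 169; 533 = 3·169 + 26; 169 = 6·26 + 13; 26 = 2·13 + 0 → 13
13 divides 624, so a solution exists.

Yes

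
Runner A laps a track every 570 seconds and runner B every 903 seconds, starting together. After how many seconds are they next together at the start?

171570

gcd first: 903 = 1·570 + 333; 570 = 1·333 + 237; 333 = 1·237 + 96; 237 = 2·96 + 45; 96 = 2·45 + 6; 45 = 7·6 + 3; 6 = 2·3 + 0 → gcd = 3
lcm = 570·903/gcd = 514710/3 = 171570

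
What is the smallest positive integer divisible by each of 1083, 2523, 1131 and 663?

1083 = 3 · 19²; 2523 = 3 · 29²; 1131 = 3 · 13 · 29; 663 = 3 · 13 · 17
lcm takes max exponent of each prime: 3 · 13 · 17 · 19² · 29² = 201287463

201287463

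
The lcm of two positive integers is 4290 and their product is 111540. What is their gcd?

26

From gcd × lcm = mn: gcd = 111540 / 4290 = 26.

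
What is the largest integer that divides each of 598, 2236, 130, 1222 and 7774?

598 = 2 · 13 · 23; 2236 = 2² · 13 · 43; 130 = 2 · 5 · 13; 1222 = 2 · 13 · 47; 7774 = 2 · 13² · 23
gcd takes min exponent of each prime: 2 · 13 = 26

26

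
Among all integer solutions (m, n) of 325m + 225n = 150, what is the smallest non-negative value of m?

gcd(325, 225) = 25 (Euclid: 325 = 1·225 + 100; 225 = 2·100 + 25; 100 = 4·25 + 0), and 25 | 150.
Extended Euclid: 325·(-2) + 225·(3) = 25. Scale by 6: m₀ = -12.
General solution m = m₀ + 9t; reducing mod 9 gives m = 6 (and n = -8).

6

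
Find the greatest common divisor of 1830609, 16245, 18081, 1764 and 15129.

9

gcd(1830609, 16245): 1830609 = 112·16245 + 11169; 16245 = 1·11169 + 5076; 11169 = 2·5076 + 1017; 5076 = 4·1017 + 1008; 1017 = 1·1008 + 9; 1008 = 112·9 + 0 → 9
gcd(9, 18081): 18081 = 2009·9 + 0 → 9
gcd(9, 1764): 1764 = 196·9 + 0 → 9
gcd(9, 15129): 15129 = 1681·9 + 0 → 9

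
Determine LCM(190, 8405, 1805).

6068410

190 = 2 · 5 · 19; 8405 = 5 · 41²; 1805 = 5 · 19²
lcm takes max exponent of each prime: 2 · 5 · 19² · 41² = 6068410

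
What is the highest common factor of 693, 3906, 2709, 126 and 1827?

gcd(693, 3906): 3906 = 5·693 + 441; 693 = 1·441 + 252; 441 = 1·252 + 189; 252 = 1·189 + 63; 189 = 3·63 + 0 → 63
gcd(63, 2709): 2709 = 43·63 + 0 → 63
gcd(63, 126): 126 = 2·63 + 0 → 63
gcd(63, 1827): 1827 = 29·63 + 0 → 63

63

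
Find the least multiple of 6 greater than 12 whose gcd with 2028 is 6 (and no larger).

18

gcd(a, 2028) = 6 forces 6 | a; write a = 6s. Then gcd(6s, 6·338) = 6·gcd(s, 338), so need gcd(s, 338) = 1.
6s > 12 gives s ≥ 3. The least s ≥ 3 coprime to 338 is 3, so a = 6·3 = 18.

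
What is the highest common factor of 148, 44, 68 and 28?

gcd(148, 44): 148 = 3·44 + 16; 44 = 2·16 + 12; 16 = 1·12 + 4; 12 = 3·4 + 0 → 4
gcd(4, 68): 68 = 17·4 + 0 → 4
gcd(4, 28): 28 = 7·4 + 0 → 4

4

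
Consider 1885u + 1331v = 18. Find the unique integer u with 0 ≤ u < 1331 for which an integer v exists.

1110

Euclid: 1885 = 1·1331 + 554; 1331 = 2·554 + 223; 554 = 2·223 + 108; 223 = 2·108 + 7; 108 = 15·7 + 3; 7 = 2·3 + 1; 3 = 3·1 + 0 → gcd = 1; 18 = 1·18.
Back-substitution yields 1885·(-382) + 1331·(541) = 1, so one solution is u = -382·18 = -6876, v = 541·18 = 9738.
Solutions in u differ by 1331/1 = 1331; the one in [0, 1331) is -6876 mod 1331 = 1110.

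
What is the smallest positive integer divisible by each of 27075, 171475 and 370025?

lcm(27075, 171475) = 27075·171475/gcd = 4642685625/9025 = 514425
lcm(514425, 370025) = 514425·370025/gcd = 190350110625/9025 = 21091425

21091425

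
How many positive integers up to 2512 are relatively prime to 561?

Prime factors of 561: 3, 11, 17. Count integers ≤ 2512 divisible by none of them.
By inclusion–exclusion: 2512 − ⌊2512/3⌋ − ⌊2512/11⌋ − ⌊2512/17⌋ + ⌊2512/33⌋ + ⌊2512/51⌋ + ⌊2512/187⌋ − ⌊2512/561⌋ = 1434.

1434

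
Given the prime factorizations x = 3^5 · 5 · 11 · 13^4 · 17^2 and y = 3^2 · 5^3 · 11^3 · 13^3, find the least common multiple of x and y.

333707213107125

max exponent per prime: 3^5 · 5^3 · 11^3 · 13^4 · 17^2 = 333707213107125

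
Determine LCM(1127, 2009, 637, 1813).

1127 = 7² · 23; 2009 = 7² · 41; 637 = 7² · 13; 1813 = 7² · 37
lcm takes max exponent of each prime: 7² · 13 · 23 · 37 · 41 = 22225567

22225567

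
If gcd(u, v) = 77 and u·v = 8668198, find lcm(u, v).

Since gcd(u,v)·lcm(u,v) = uv, lcm = 8668198/77 = 112574.

112574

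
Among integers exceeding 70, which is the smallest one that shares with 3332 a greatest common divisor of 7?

3332 = 7·476. Any x with gcd(x, 3332) = 7 is a multiple of 7, say 7s, with s coprime to 476.
Need s > 70/7, so s ≥ 11. First s ≥ 11 with gcd(s, 476) = 1 is s = 11. Thus x = 7·11 = 77.

77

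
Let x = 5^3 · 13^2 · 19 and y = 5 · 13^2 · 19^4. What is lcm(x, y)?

2753031125

max exponent per prime: 5^3 · 13^2 · 19^4 = 2753031125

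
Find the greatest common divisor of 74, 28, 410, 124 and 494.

gcd(74, 28): 74 = 2·28 + 18; 28 = 1·18 + 10; 18 = 1·10 + 8; 10 = 1·8 + 2; 8 = 4·2 + 0 → 2
gcd(2, 410): 410 = 205·2 + 0 → 2
gcd(2, 124): 124 = 62·2 + 0 → 2
gcd(2, 494): 494 = 247·2 + 0 → 2

2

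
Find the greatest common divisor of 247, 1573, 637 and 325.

13

gcd(247, 1573): 1573 = 6·247 + 91; 247 = 2·91 + 65; 91 = 1·65 + 26; 65 = 2·26 + 13; 26 = 2·13 + 0 → 13
gcd(13, 637): 637 = 49·13 + 0 → 13
gcd(13, 325): 325 = 25·13 + 0 → 13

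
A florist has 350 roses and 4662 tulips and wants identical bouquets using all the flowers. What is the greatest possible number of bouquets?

Euclid: 4662 = 13·350 + 112; 350 = 3·112 + 14; 112 = 8·14 + 0. Last nonzero remainder: 14.

14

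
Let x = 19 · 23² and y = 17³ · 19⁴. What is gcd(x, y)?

19

min exponent per shared prime: 19 = 19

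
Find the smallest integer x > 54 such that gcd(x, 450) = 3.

gcd(x, 450) = 3 forces 3 | x; write x = 3s. Then gcd(3s, 3·150) = 3·gcd(s, 150), so need gcd(s, 150) = 1.
3s > 54 gives s ≥ 19. The least s ≥ 19 coprime to 150 is 19, so x = 3·19 = 57.

57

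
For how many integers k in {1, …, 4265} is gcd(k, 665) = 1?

665 = 5·7·19. Inclusion–exclusion on these primes:
4265 − ⌊4265/5⌋ − ⌊4265/7⌋ − ⌊4265/19⌋ + ⌊4265/35⌋ + ⌊4265/95⌋ + ⌊4265/133⌋ − ⌊4265/665⌋ = 2770

2770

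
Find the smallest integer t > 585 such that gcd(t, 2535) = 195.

gcd(t, 2535) = 195 forces 195 | t; write t = 195s. Then gcd(195s, 195·13) = 195·gcd(s, 13), so need gcd(s, 13) = 1.
195s > 585 gives s ≥ 4. The least s ≥ 4 coprime to 13 is 4, so t = 195·4 = 780.

780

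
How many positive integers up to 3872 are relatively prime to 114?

114 = 2·3·19. Inclusion–exclusion on these primes:
3872 − ⌊3872/2⌋ − ⌊3872/3⌋ − ⌊3872/19⌋ + ⌊3872/6⌋ + ⌊3872/38⌋ + ⌊3872/57⌋ − ⌊3872/114⌋ = 1223

1223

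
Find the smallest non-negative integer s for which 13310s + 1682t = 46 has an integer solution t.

737

gcd(13310, 1682) = 2 (Euclid: 13310 = 7·1682 + 1536; 1682 = 1·1536 + 146; 1536 = 10·146 + 76; 146 = 1·76 + 70; 76 = 1·70 + 6; 70 = 11·6 + 4; 6 = 1·4 + 2; 4 = 2·2 + 0), and 2 | 46.
Extended Euclid: 13310·(288) + 1682·(-2279) = 2. Scale by 23: s₀ = 6624.
General solution s = s₀ + 841k; reducing mod 841 gives s = 737 (and t = -5832).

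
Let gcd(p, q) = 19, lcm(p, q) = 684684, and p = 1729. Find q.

p·q = gcd·lcm = 19·684684 = 13008996, so q = 13008996/1729 = 7524.

7524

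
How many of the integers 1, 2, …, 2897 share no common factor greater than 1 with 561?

1652

561 = 3·11·17. Inclusion–exclusion on these primes:
2897 − ⌊2897/3⌋ − ⌊2897/11⌋ − ⌊2897/17⌋ + ⌊2897/33⌋ + ⌊2897/51⌋ + ⌊2897/187⌋ − ⌊2897/561⌋ = 1652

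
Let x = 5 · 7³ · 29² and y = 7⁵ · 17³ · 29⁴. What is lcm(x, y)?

max exponent per prime: 5 · 7⁵ · 17³ · 29⁴ = 292010830956355

292010830956355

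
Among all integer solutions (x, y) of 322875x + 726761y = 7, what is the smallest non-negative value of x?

97606

Reduce mod 726761: 322875x ≡ 7 (mod 726761). With g = gcd(322875, 726761) = 7 dividing 7, divide through: 46125x ≡ 1 (mod 103823).
Since gcd(46125, 103823) = 1, x ≡ 1·(46125)⁻¹ ≡ 97606 (mod 103823). Smallest non-negative: 97606.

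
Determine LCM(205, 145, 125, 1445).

42952625

lcm(205, 145) = 205·145/gcd = 29725/5 = 5945
lcm(5945, 125) = 5945·125/gcd = 743125/5 = 148625
lcm(148625, 1445) = 148625·1445/gcd = 214763125/5 = 42952625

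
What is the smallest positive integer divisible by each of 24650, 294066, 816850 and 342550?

2771572050

lcm(24650, 294066) = 24650·294066/gcd = 7248726900/34 = 213197850
lcm(213197850, 816850) = 213197850·816850/gcd = 174150663772500/816850 = 213197850
lcm(213197850, 342550) = 213197850·342550/gcd = 73030923517500/26350 = 2771572050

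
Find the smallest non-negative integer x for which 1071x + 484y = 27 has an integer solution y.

301

Reduce mod 484: 1071x ≡ 27 (mod 484). With g = gcd(1071, 484) = 1 dividing 27, divide through: 1071x ≡ 27 (mod 484).
Since gcd(1071, 484) = 1, x ≡ 27·(1071)⁻¹ ≡ 301 (mod 484). Smallest non-negative: 301.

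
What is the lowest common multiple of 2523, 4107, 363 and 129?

2523 = 3 · 29²; 4107 = 3 · 37²; 363 = 3 · 11²; 129 = 3 · 43
lcm takes max exponent of each prime: 3 · 11² · 29² · 37² · 43 = 17971094361

17971094361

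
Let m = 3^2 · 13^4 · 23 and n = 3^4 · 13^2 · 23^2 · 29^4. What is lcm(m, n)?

max exponent per prime: 3^4 · 13^4 · 23^2 · 29^4 = 865577765014209

865577765014209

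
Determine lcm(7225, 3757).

93925

gcd first: 7225 = 1·3757 + 3468; 3757 = 1·3468 + 289; 3468 = 12·289 + 0 → gcd = 289
lcm = 7225·3757/gcd = 27144325/289 = 93925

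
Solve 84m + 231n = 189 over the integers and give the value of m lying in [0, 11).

5

gcd(84, 231) = 21 (Euclid: 231 = 2·84 + 63; 84 = 1·63 + 21; 63 = 3·21 + 0), and 21 | 189.
Extended Euclid: 84·(3) + 231·(-1) = 21. Scale by 9: m₀ = 27.
General solution m = m₀ + 11t; reducing mod 11 gives m = 5 (and n = -1).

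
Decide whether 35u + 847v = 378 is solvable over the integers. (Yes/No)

gcd(35, 847): 847 = 24·35 + 7; 35 = 5·7 + 0 → 7
7 divides 378, so a solution exists.

Yes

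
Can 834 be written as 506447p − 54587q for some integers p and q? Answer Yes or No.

No

By Bézout, 506447p − 54587q = 834 has integer solutions iff gcd(506447, 54587) | 834.
Euclid: 506447 = 9·54587 + 15164; 54587 = 3·15164 + 9095; 15164 = 1·9095 + 6069; 9095 = 1·6069 + 3026; 6069 = 2·3026 + 17; 3026 = 178·17 + 0. gcd = 17; 834 mod 17 = 1. No.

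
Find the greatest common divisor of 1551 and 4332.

Euclid: 4332 = 2·1551 + 1230; 1551 = 1·1230 + 321; 1230 = 3·321 + 267; 321 = 1·267 + 54; 267 = 4·54 + 51; 54 = 1·51 + 3; 51 = 17·3 + 0. Last nonzero remainder: 3.

3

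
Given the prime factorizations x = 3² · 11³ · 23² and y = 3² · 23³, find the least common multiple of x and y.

145748493

max exponent per prime: 3² · 11³ · 23³ = 145748493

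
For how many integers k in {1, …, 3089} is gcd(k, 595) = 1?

1994

595 = 5·7·17. Inclusion–exclusion on these primes:
3089 − ⌊3089/5⌋ − ⌊3089/7⌋ − ⌊3089/17⌋ + ⌊3089/35⌋ + ⌊3089/85⌋ + ⌊3089/119⌋ − ⌊3089/595⌋ = 1994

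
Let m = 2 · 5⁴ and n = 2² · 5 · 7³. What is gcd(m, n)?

10

min exponent per shared prime: 2 · 5 = 10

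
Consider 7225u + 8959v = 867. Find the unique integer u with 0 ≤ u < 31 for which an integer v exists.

15

Reduce mod 8959: 7225u ≡ 867 (mod 8959). With g = gcd(7225, 8959) = 289 dividing 867, divide through: 25u ≡ 3 (mod 31).
Since gcd(25, 31) = 1, u ≡ 3·(25)⁻¹ ≡ 15 (mod 31). Smallest non-negative: 15.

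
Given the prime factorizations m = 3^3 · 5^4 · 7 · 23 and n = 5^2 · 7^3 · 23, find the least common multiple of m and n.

max exponent per prime: 3^3 · 5^4 · 7^3 · 23 = 133126875

133126875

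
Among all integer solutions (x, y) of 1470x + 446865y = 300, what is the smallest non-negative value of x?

gcd(1470, 446865) = 15 (Euclid: 446865 = 303·1470 + 1455; 1470 = 1·1455 + 15; 1455 = 97·15 + 0), and 15 | 300.
Extended Euclid: 1470·(304) + 446865·(-1) = 15. Scale by 20: x₀ = 6080.
General solution x = x₀ + 29791t; reducing mod 29791 gives x = 6080 (and y = -20).

6080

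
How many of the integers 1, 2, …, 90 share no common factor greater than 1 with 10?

Prime factors of 10: 2, 5. Count integers ≤ 90 divisible by none of them.
By inclusion–exclusion: 90 − ⌊90/2⌋ − ⌊90/5⌋ + ⌊90/10⌋ = 36.

36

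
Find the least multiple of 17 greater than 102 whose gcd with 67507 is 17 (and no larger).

119

gcd(k, 67507) = 17 forces 17 | k; write k = 17s. Then gcd(17s, 17·3971) = 17·gcd(s, 3971), so need gcd(s, 3971) = 1.
17s > 102 gives s ≥ 7. The least s ≥ 7 coprime to 3971 is 7, so k = 17·7 = 119.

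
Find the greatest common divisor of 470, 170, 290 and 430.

470 = 2 · 5 · 47; 170 = 2 · 5 · 17; 290 = 2 · 5 · 29; 430 = 2 · 5 · 43
gcd takes min exponent of each prime: 2 · 5 = 10

10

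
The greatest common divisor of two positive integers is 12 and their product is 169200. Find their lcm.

14100

gcd·lcm = product, so lcm = 169200/12 = 14100.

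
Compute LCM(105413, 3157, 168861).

9477999069

lcm(105413, 3157) = 105413·3157/gcd = 332788841/77 = 4321933
lcm(4321933, 168861) = 4321933·168861/gcd = 729805928313/77 = 9477999069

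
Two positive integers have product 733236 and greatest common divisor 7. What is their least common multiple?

104748

gcd·lcm = product, so lcm = 733236/7 = 104748.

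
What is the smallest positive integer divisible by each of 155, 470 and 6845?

lcm(155, 470) = 155·470/gcd = 72850/5 = 14570
lcm(14570, 6845) = 14570·6845/gcd = 99731650/5 = 19946330

19946330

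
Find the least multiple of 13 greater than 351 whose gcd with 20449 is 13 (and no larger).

364

Multiples of 13 above 351: 13·28, 13·29, … . Need the cofactor coprime to 20449/13 = 1573.
Checking s = 28, 29, … the first with gcd(s, 1573) = 1 is s = 28, giving 364.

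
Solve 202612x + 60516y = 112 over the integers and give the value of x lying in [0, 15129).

Euclid: 202612 = 3·60516 + 21064; 60516 = 2·21064 + 18388; 21064 = 1·18388 + 2676; 18388 = 6·2676 + 2332; 2676 = 1·2332 + 344; 2332 = 6·344 + 268; 344 = 1·268 + 76; 268 = 3·76 + 40; 76 = 1·40 + 36; 40 = 1·36 + 4; 36 = 9·4 + 0 → gcd = 4; 112 = 4·28.
Back-substitution yields 202612·(-1583) + 60516·(5300) = 4, so one solution is x = -1583·28 = -44324, y = 5300·28 = 148400.
Solutions in x differ by 60516/4 = 15129; the one in [0, 15129) is -44324 mod 15129 = 1063.

1063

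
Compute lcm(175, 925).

6475

gcd first: 925 = 5·175 + 50; 175 = 3·50 + 25; 50 = 2·25 + 0 → gcd = 25
lcm = 175·925/gcd = 161875/25 = 6475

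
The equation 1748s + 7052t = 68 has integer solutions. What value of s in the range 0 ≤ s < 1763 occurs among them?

Euclid: 7052 = 4·1748 + 60; 1748 = 29·60 + 8; 60 = 7·8 + 4; 8 = 2·4 + 0 → gcd = 4; 68 = 4·17.
Back-substitution yields 1748·(-823) + 7052·(204) = 4, so one solution is s = -823·17 = -13991, t = 204·17 = 3468.
Solutions in s differ by 7052/4 = 1763; the one in [0, 1763) is -13991 mod 1763 = 113.

113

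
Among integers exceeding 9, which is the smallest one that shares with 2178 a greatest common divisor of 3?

Multiples of 3 above 9: 3·4, 3·5, … . Need the cofactor coprime to 2178/3 = 726.
Checking s = 4, 5, … the first with gcd(s, 726) = 1 is s = 5, giving 15.

15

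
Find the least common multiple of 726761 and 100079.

10390502017

726761 = 7 · 47³; 100079 = 7 · 17 · 29²
max exponents: 7 · 17 · 29² · 47³ = 10390502017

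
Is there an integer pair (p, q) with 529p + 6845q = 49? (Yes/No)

gcd(529, 6845): 6845 = 12·529 + 497; 529 = 1·497 + 32; 497 = 15·32 + 17; 32 = 1·17 + 15; 17 = 1·15 + 2; 15 = 7·2 + 1; 2 = 2·1 + 0 → 1
1 divides 49, so a solution exists.

Yes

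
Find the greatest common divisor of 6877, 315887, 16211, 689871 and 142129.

6877 = 13 · 23²; 315887 = 11 · 13 · 47²; 16211 = 13 · 29 · 43; 689871 = 3 · 7² · 13 · 19²; 142129 = 13² · 29²
gcd takes min exponent of each prime: 13 = 13

13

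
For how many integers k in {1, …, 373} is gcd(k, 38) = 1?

177

38 = 2·19. Inclusion–exclusion on these primes:
373 − ⌊373/2⌋ − ⌊373/19⌋ + ⌊373/38⌋ = 177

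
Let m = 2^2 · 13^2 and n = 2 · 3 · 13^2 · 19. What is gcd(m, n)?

338

min exponent per shared prime: 2 · 13^2 = 338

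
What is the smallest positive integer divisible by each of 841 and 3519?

841 = 29²; 3519 = 3² · 17 · 23
max exponents: 3² · 17 · 23 · 29² = 2959479

2959479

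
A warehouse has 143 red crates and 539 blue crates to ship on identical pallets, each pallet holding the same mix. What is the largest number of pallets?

11

Euclid: 539 = 3·143 + 110; 143 = 1·110 + 33; 110 = 3·33 + 11; 33 = 3·11 + 0. Last nonzero remainder: 11.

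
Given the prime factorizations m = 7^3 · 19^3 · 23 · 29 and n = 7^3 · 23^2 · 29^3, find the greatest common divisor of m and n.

228781

min exponent per shared prime: 7^3 · 23 · 29 = 228781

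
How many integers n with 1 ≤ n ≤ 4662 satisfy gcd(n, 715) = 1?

3130

715 = 5·11·13. Inclusion–exclusion on these primes:
4662 − ⌊4662/5⌋ − ⌊4662/11⌋ − ⌊4662/13⌋ + ⌊4662/55⌋ + ⌊4662/65⌋ + ⌊4662/143⌋ − ⌊4662/715⌋ = 3130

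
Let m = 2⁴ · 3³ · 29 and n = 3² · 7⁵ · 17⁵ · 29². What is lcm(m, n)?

8669909208855888

max exponent per prime: 2⁴ · 3³ · 7⁵ · 17⁵ · 29² = 8669909208855888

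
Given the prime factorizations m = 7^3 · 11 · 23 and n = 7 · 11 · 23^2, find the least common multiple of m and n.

1995917

max exponent per prime: 7^3 · 11 · 23^2 = 1995917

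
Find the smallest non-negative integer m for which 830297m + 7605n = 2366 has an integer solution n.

gcd(830297, 7605) = 169 (Euclid: 830297 = 109·7605 + 1352; 7605 = 5·1352 + 845; 1352 = 1·845 + 507; 845 = 1·507 + 338; 507 = 1·338 + 169; 338 = 2·169 + 0), and 169 | 2366.
Extended Euclid: 830297·(17) + 7605·(-1856) = 169. Scale by 14: m₀ = 238.
General solution m = m₀ + 45t; reducing mod 45 gives m = 13 (and n = -1419).

13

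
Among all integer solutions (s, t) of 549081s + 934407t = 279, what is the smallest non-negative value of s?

Euclid: 934407 = 1·549081 + 385326; 549081 = 1·385326 + 163755; 385326 = 2·163755 + 57816; 163755 = 2·57816 + 48123; 57816 = 1·48123 + 9693; 48123 = 4·9693 + 9351; 9693 = 1·9351 + 342; 9351 = 27·342 + 117; 342 = 2·117 + 108; 117 = 1·108 + 9; 108 = 12·9 + 0 → gcd = 9; 279 = 9·31.
Back-substitution yields 549081·(8194) + 934407·(-4815) = 9, so one solution is s = 8194·31 = 254014, t = -4815·31 = -149265.
Solutions in s differ by 934407/9 = 103823; the one in [0, 103823) is 254014 mod 103823 = 46368.

46368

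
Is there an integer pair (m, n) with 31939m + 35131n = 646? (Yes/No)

Yes

By Bézout, 31939m + 35131n = 646 has integer solutions iff gcd(31939, 35131) | 646.
Euclid: 35131 = 1·31939 + 3192; 31939 = 10·3192 + 19; 3192 = 168·19 + 0. gcd = 19; 646 mod 19 = 0. Yes.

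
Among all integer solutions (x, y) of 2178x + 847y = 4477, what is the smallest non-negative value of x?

4

Euclid: 2178 = 2·847 + 484; 847 = 1·484 + 363; 484 = 1·363 + 121; 363 = 3·121 + 0 → gcd = 121; 4477 = 121·37.
Back-substitution yields 2178·(2) + 847·(-5) = 121, so one solution is x = 2·37 = 74, y = -5·37 = -185.
Solutions in x differ by 847/121 = 7; the one in [0, 7) is 74 mod 7 = 4.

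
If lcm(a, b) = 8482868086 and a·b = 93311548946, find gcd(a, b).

gcd·lcm = product, so gcd = 93311548946/8482868086 = 11.

11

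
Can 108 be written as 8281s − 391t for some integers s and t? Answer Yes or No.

Yes

By Bézout, 8281s − 391t = 108 has integer solutions iff gcd(8281, 391) | 108.
Euclid: 8281 = 21·391 + 70; 391 = 5·70 + 41; 70 = 1·41 + 29; 41 = 1·29 + 12; 29 = 2·12 + 5; 12 = 2·5 + 2; 5 = 2·2 + 1; 2 = 2·1 + 0. gcd = 1; 108 mod 1 = 0. Yes.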